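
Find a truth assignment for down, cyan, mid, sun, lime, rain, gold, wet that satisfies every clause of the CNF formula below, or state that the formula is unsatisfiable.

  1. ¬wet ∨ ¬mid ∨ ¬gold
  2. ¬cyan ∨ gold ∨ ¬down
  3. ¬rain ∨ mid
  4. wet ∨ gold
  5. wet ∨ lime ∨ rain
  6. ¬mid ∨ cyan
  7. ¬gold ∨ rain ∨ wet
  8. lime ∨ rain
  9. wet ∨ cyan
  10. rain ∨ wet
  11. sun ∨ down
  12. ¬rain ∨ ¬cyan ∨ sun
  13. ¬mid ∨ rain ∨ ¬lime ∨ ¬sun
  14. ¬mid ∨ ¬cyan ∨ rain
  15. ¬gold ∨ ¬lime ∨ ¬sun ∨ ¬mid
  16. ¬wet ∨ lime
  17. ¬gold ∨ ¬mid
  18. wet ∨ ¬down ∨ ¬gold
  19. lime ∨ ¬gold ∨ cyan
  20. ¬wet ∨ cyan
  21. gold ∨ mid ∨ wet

Case rain = True:
Unit clause (mid) forces mid = True.
Unit clause (cyan) forces cyan = True.
Unit clause (sun) forces sun = True.
Unit clause (¬gold) forces gold = False.
Unit clause (¬down) forces down = False.
Unit clause (wet) forces wet = True.
Unit clause (lime) forces lime = True.
All clauses are satisfied.

down=False, cyan=True, mid=True, sun=True, lime=True, rain=True, gold=False, wet=True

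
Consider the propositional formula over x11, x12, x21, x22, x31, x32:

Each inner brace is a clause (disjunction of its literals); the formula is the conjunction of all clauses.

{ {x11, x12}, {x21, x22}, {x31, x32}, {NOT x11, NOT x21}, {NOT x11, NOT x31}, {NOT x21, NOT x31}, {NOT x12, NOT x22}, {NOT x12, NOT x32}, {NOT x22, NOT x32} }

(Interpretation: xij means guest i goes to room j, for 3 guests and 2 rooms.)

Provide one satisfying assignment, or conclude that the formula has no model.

Suppose x11 = true.
(NOT x21) alone gives x21 = false.
(x22) alone gives x22 = true.
(NOT x31) alone gives x31 = false.
(x32) alone gives x32 = true.
That conflicts with the unit clause (NOT x32).
Undo x11 and try x11 = false.
(x12) alone gives x12 = true.
(NOT x22) alone gives x22 = false.
(x21) alone gives x21 = true.
(NOT x31) alone gives x31 = false.
(x32) alone gives x32 = true.
That conflicts with the unit clause (NOT x32).
Neither x11 = true nor x11 = false works.

UNSATISFIABLE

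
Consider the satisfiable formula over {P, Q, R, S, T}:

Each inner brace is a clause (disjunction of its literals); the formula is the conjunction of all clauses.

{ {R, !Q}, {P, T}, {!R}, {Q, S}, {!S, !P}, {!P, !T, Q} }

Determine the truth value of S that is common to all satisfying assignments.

Suppose S = false.
From the singleton clause (!R), R = false.
From the singleton clause (!Q), Q = false.
That conflicts with the unit clause (Q).
So every satisfying assignment has S = True.

True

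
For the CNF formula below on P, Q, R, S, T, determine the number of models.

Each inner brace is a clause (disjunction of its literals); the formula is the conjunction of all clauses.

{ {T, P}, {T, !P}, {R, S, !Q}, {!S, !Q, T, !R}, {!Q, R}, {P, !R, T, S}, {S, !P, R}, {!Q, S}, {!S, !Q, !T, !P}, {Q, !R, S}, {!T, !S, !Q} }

5

There are 2^5 = 32 truth assignments over (P, Q, R, S, T).
Split on R. With R = true, the clauses containing R are satisfied and !R drops from the rest; 2 of the 2^4 = 16 assignments to the other variables satisfy what remains.
With R = false, by the same count on the reduced clause set, 3 assignments work.
(One model: P=F, Q=F, R=F, S=F, T=T.)
Total: 2 + 3 = 5.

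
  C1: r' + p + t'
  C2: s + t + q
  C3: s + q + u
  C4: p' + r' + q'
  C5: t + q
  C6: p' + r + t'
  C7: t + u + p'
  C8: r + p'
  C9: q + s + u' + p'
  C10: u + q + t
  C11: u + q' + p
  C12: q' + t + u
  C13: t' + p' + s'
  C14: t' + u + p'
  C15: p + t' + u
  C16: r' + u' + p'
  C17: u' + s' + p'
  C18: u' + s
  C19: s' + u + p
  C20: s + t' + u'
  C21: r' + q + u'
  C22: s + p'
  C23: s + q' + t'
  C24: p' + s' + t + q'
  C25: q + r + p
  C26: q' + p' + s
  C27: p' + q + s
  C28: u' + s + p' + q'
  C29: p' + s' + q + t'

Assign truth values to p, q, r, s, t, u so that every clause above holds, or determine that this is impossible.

Try t = 1.
Try r = 0.
(p') alone gives p = 0.
(u) alone gives u = 1.
(s) alone gives s = 1.
(q) alone gives q = 1.
Every clause now holds.

p=0, q=1, r=0, s=1, t=1, u=1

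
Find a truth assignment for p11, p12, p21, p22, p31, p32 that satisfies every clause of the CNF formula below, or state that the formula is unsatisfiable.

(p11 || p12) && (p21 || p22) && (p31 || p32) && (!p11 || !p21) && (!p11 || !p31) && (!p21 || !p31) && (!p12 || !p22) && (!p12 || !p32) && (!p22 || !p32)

UNSATISFIABLE

Suppose p11 = true.
The clause (!p21) is unit, so p21 = false.
The clause (p22) is unit, so p22 = true.
The clause (!p31) is unit, so p31 = false.
The clause (p32) is unit, so p32 = true.
But (!p32) is also a unit clause — contradiction.
That branch fails; take p11 = false instead.
The clause (p12) is unit, so p12 = true.
The clause (!p22) is unit, so p22 = false.
The clause (p21) is unit, so p21 = true.
The clause (!p31) is unit, so p31 = false.
The clause (p32) is unit, so p32 = true.
But (!p32) is also a unit clause — contradiction.
Both values of p11 lead to a conflict.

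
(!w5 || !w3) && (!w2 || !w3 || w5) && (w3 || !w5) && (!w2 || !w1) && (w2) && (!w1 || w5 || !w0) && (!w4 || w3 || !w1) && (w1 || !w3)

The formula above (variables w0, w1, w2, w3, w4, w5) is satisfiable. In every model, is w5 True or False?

False

Suppose w5 = true.
The clause (!w3) is unit, so w3 = false.
That conflicts with the unit clause (w3).
So every satisfying assignment has w5 = False.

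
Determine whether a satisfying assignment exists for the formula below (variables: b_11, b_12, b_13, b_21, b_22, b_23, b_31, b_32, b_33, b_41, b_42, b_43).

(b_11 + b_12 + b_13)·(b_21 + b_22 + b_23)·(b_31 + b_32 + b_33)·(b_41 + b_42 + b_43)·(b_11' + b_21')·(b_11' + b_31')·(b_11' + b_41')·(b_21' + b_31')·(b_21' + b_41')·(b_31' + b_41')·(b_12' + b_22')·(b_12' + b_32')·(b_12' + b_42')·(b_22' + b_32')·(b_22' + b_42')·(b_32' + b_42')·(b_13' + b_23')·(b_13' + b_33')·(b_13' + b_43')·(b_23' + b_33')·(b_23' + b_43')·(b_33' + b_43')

Suppose b_11 = 0.
Suppose b_12 = 1.
From the singleton clause (b_22'), b_22 = 0.
From the singleton clause (b_32'), b_32 = 0.
From the singleton clause (b_42'), b_42 = 0.
Suppose b_21 = 1.
From the singleton clause (b_31'), b_31 = 0.
From the singleton clause (b_33), b_33 = 1.
From the singleton clause (b_41'), b_41 = 0.
From the singleton clause (b_43), b_43 = 1.
That conflicts with the unit clause (b_43').
Backtrack on b_21: now try b_21 = 0.
From the singleton clause (b_23), b_23 = 1.
From the singleton clause (b_13'), b_13 = 0.
From the singleton clause (b_33'), b_33 = 0.
From the singleton clause (b_31), b_31 = 1.
From the singleton clause (b_41'), b_41 = 0.
From the singleton clause (b_43), b_43 = 1.
That conflicts with the unit clause (b_43').
Both values of b_21 lead to a conflict.
Backtrack on b_12: now try b_12 = 0.
From the singleton clause (b_13), b_13 = 1.
From the singleton clause (b_23'), b_23 = 0.
From the singleton clause (b_33'), b_33 = 0.
From the singleton clause (b_43'), b_43 = 0.
Suppose b_21 = 1.
From the singleton clause (b_31'), b_31 = 0.
From the singleton clause (b_32), b_32 = 1.
From the singleton clause (b_41'), b_41 = 0.
From the singleton clause (b_42), b_42 = 1.
That conflicts with the unit clause (b_42').
Backtrack on b_21: now try b_21 = 0.
From the singleton clause (b_22), b_22 = 1.
From the singleton clause (b_32'), b_32 = 0.
From the singleton clause (b_31), b_31 = 1.
From the singleton clause (b_41'), b_41 = 0.
From the singleton clause (b_42), b_42 = 1.
That conflicts with the unit clause (b_42').
Both values of b_21 lead to a conflict.
Both values of b_12 lead to a conflict.
Backtrack on b_11: now try b_11 = 1.
From the singleton clause (b_21'), b_21 = 0.
From the singleton clause (b_31'), b_31 = 0.
From the singleton clause (b_41'), b_41 = 0.
Suppose b_22 = 1.
From the singleton clause (b_12'), b_12 = 0.
From the singleton clause (b_32'), b_32 = 0.
From the singleton clause (b_33), b_33 = 1.
From the singleton clause (b_42'), b_42 = 0.
From the singleton clause (b_43), b_43 = 1.
That conflicts with the unit clause (b_43').
Backtrack on b_22: now try b_22 = 0.
From the singleton clause (b_23), b_23 = 1.
From the singleton clause (b_13'), b_13 = 0.
From the singleton clause (b_33'), b_33 = 0.
From the singleton clause (b_32), b_32 = 1.
From the singleton clause (b_12'), b_12 = 0.
From the singleton clause (b_42'), b_42 = 0.
From the singleton clause (b_43), b_43 = 1.
That conflicts with the unit clause (b_43').
Both values of b_22 lead to a conflict.
Both values of b_11 lead to a conflict.
No assignment satisfies every clause.

No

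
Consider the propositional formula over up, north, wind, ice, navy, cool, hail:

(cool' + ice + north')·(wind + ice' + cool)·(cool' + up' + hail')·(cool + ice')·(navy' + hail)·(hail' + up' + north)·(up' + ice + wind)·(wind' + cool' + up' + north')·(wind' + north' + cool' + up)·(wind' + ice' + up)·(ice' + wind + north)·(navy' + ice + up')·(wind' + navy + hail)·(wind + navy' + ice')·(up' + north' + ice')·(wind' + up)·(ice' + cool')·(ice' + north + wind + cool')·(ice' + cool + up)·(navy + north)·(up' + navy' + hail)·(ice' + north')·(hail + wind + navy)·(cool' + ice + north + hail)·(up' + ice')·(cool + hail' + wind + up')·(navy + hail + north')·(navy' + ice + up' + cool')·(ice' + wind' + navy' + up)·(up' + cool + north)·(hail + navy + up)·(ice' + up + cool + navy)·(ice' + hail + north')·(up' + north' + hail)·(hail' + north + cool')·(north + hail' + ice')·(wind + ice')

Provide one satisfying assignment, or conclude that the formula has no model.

up=1, north=1, wind=1, ice=0, navy=0, cool=0, hail=1

Suppose cool = 0.
The clause (ice') is unit, so ice = 0.
Suppose navy = 0.
The clause (north) is unit, so north = 1.
The clause (hail) is unit, so hail = 1.
Suppose up = 1.
The clause (wind) is unit, so wind = 1.
This assignment satisfies each clause.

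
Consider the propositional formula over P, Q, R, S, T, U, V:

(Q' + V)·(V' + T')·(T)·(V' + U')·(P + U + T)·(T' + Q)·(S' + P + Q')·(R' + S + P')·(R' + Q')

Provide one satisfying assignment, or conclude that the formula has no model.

From the singleton clause (T), T = 1.
From the singleton clause (V'), V = 0.
From the singleton clause (Q'), Q = 0.
That conflicts with the unit clause (Q).

UNSATISFIABLE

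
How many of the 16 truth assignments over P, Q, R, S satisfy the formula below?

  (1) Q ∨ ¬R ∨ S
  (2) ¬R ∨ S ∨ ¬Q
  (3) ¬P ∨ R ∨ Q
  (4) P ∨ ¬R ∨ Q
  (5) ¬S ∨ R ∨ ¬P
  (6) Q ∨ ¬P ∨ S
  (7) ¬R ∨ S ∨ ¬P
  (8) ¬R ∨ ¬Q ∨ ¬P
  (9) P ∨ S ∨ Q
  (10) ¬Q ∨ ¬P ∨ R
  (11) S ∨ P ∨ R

4

There are 2^4 = 16 truth assignments over (P, Q, R, S).
Check each against the 11 clauses (columns in the order P, Q, R, S):
  F F F F  ✗ fails (P ∨ S ∨ Q)
  F F F T  ✓ satisfies all
  F F T F  ✗ fails (Q ∨ ¬R ∨ S)
  F F T T  ✗ fails (P ∨ ¬R ∨ Q)
  F T F F  ✗ fails (S ∨ P ∨ R)
  F T F T  ✓ satisfies all
  F T T F  ✗ fails (¬R ∨ S ∨ ¬Q)
  F T T T  ✓ satisfies all
  T F F F  ✗ fails (¬P ∨ R ∨ Q)
  T F F T  ✗ fails (¬P ∨ R ∨ Q)
  T F T F  ✗ fails (Q ∨ ¬R ∨ S)
  T F T T  ✓ satisfies all
  T T F F  ✗ fails (¬Q ∨ ¬P ∨ R)
  T T F T  ✗ fails (¬S ∨ R ∨ ¬P)
  T T T F  ✗ fails (¬R ∨ S ∨ ¬Q)
  T T T T  ✗ fails (¬R ∨ ¬Q ∨ ¬P)
4 of the 16 rows are models.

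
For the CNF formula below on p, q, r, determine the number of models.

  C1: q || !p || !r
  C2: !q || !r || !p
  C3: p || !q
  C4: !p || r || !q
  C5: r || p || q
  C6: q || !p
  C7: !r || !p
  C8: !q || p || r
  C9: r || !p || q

1

There are 2^3 = 8 truth assignments over (p, q, r).
Split on p. With p = true, the clauses containing p are satisfied and !p drops from the rest; 0 of the 2^2 = 4 assignments to the other variables satisfy what remains.
With p = false, by the same count on the reduced clause set, 1 assignment works.
(One model: p=F, q=F, r=T.)
Total: 0 + 1 = 1.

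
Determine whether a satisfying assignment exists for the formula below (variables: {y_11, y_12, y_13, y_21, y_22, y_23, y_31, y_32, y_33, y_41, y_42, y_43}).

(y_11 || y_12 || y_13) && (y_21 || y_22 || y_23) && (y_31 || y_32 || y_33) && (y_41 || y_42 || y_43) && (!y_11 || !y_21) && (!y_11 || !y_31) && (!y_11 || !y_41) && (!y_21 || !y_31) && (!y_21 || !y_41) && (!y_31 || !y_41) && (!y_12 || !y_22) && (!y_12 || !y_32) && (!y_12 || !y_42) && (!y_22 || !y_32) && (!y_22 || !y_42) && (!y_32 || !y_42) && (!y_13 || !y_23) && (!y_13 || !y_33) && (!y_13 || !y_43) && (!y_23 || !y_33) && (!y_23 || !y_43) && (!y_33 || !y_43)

Unsatisfiable

Case y_11 = false:
Case y_12 = true:
Unit clause (!y_22) forces y_22 = false.
Unit clause (!y_32) forces y_32 = false.
Unit clause (!y_42) forces y_42 = false.
Case y_21 = true:
Unit clause (!y_31) forces y_31 = false.
Unit clause (y_33) forces y_33 = true.
Unit clause (!y_41) forces y_41 = false.
Unit clause (y_43) forces y_43 = true.
Now (!y_43) is unsatisfied and unit — conflict.
Undo y_21 and try y_21 = false.
Unit clause (y_23) forces y_23 = true.
Unit clause (!y_13) forces y_13 = false.
Unit clause (!y_33) forces y_33 = false.
Unit clause (y_31) forces y_31 = true.
Unit clause (!y_41) forces y_41 = false.
Unit clause (y_43) forces y_43 = true.
Now (!y_43) is unsatisfied and unit — conflict.
Both values of y_21 lead to a conflict.
Undo y_12 and try y_12 = false.
Unit clause (y_13) forces y_13 = true.
Unit clause (!y_23) forces y_23 = false.
Unit clause (!y_33) forces y_33 = false.
Unit clause (!y_43) forces y_43 = false.
Case y_21 = true:
Unit clause (!y_31) forces y_31 = false.
Unit clause (y_32) forces y_32 = true.
Unit clause (!y_41) forces y_41 = false.
Unit clause (y_42) forces y_42 = true.
Now (!y_42) is unsatisfied and unit — conflict.
Undo y_21 and try y_21 = false.
Unit clause (y_22) forces y_22 = true.
Unit clause (!y_32) forces y_32 = false.
Unit clause (y_31) forces y_31 = true.
Unit clause (!y_41) forces y_41 = false.
Unit clause (y_42) forces y_42 = true.
Now (!y_42) is unsatisfied and unit — conflict.
Both values of y_21 lead to a conflict.
Both values of y_12 lead to a conflict.
Undo y_11 and try y_11 = true.
Unit clause (!y_21) forces y_21 = false.
Unit clause (!y_31) forces y_31 = false.
Unit clause (!y_41) forces y_41 = false.
Case y_22 = true:
Unit clause (!y_12) forces y_12 = false.
Unit clause (!y_32) forces y_32 = false.
Unit clause (y_33) forces y_33 = true.
Unit clause (!y_42) forces y_42 = false.
Unit clause (y_43) forces y_43 = true.
Now (!y_43) is unsatisfied and unit — conflict.
Undo y_22 and try y_22 = false.
Unit clause (y_23) forces y_23 = true.
Unit clause (!y_13) forces y_13 = false.
Unit clause (!y_33) forces y_33 = false.
Unit clause (y_32) forces y_32 = true.
Unit clause (!y_12) forces y_12 = false.
Unit clause (!y_42) forces y_42 = false.
Unit clause (y_43) forces y_43 = true.
Now (!y_43) is unsatisfied and unit — conflict.
Both values of y_22 lead to a conflict.
Both values of y_11 lead to a conflict.
No assignment satisfies every clause.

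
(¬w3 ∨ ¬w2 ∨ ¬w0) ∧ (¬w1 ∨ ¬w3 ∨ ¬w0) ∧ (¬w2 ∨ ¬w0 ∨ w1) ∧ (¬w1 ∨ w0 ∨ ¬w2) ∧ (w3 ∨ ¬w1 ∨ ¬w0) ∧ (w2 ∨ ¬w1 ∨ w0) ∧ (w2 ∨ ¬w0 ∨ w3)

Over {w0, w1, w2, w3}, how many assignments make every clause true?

There are 2^4 = 16 truth assignments over (w0, w1, w2, w3).
Check each against the 7 clauses (columns in the order w0, w1, w2, w3):
  F F F F  ✓ satisfies all
  F F F T  ✓ satisfies all
  F F T F  ✓ satisfies all
  F F T T  ✓ satisfies all
  F T F F  ✗ fails (w2 ∨ ¬w1 ∨ w0)
  F T F T  ✗ fails (w2 ∨ ¬w1 ∨ w0)
  F T T F  ✗ fails (¬w1 ∨ w0 ∨ ¬w2)
  F T T T  ✗ fails (¬w1 ∨ w0 ∨ ¬w2)
  T F F F  ✗ fails (w2 ∨ ¬w0 ∨ w3)
  T F F T  ✓ satisfies all
  T F T F  ✗ fails (¬w2 ∨ ¬w0 ∨ w1)
  T F T T  ✗ fails (¬w3 ∨ ¬w2 ∨ ¬w0)
  T T F F  ✗ fails (w3 ∨ ¬w1 ∨ ¬w0)
  T T F T  ✗ fails (¬w1 ∨ ¬w3 ∨ ¬w0)
  T T T F  ✗ fails (w3 ∨ ¬w1 ∨ ¬w0)
  T T T T  ✗ fails (¬w3 ∨ ¬w2 ∨ ¬w0)
5 of the 16 rows are models.

5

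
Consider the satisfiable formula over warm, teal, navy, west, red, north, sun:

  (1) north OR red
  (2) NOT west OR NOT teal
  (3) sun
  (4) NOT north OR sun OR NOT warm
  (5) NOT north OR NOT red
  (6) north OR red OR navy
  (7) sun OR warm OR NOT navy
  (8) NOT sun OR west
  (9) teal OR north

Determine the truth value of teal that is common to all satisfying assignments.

Suppose teal = true.
From the singleton clause (NOT west), west = false.
From the singleton clause (sun), sun = true.
Now (NOT sun) is unsatisfied and unit — conflict.
So every satisfying assignment has teal = False.

False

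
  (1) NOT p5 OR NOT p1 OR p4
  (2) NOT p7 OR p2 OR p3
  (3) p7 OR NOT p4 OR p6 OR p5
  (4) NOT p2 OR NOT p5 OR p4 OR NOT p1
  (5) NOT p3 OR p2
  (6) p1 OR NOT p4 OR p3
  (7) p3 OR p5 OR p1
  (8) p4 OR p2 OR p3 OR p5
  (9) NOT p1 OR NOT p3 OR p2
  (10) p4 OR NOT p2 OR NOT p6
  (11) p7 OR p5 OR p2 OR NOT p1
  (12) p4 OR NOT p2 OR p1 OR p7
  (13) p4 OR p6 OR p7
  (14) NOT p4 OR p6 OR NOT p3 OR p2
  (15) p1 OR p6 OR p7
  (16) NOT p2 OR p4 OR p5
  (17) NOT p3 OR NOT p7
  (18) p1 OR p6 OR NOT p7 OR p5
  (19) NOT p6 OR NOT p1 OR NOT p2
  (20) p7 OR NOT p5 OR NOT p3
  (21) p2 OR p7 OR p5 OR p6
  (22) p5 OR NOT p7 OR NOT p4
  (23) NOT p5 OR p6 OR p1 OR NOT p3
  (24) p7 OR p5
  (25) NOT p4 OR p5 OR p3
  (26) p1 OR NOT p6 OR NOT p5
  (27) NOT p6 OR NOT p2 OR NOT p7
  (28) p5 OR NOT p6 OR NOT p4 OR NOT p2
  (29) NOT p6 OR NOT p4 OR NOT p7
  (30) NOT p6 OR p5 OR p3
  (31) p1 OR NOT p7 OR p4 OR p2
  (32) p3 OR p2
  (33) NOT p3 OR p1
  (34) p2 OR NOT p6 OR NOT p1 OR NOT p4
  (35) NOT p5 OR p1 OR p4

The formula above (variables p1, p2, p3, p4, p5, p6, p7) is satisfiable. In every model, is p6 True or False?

False

Suppose p6 = true.
Suppose p3 = false.
(p5) alone gives p5 = true.
(p1) alone gives p1 = true.
(p4) alone gives p4 = true.
(NOT p2) alone gives p2 = false.
Now (p2) is unsatisfied and unit — conflict.
Undo p3 and try p3 = true.
(p2) alone gives p2 = true.
(p4) alone gives p4 = true.
(NOT p7) alone gives p7 = false.
(NOT p1) alone gives p1 = false.
Now (p1) is unsatisfied and unit — conflict.
Neither p3 = true nor p3 = false works.
So every satisfying assignment has p6 = False.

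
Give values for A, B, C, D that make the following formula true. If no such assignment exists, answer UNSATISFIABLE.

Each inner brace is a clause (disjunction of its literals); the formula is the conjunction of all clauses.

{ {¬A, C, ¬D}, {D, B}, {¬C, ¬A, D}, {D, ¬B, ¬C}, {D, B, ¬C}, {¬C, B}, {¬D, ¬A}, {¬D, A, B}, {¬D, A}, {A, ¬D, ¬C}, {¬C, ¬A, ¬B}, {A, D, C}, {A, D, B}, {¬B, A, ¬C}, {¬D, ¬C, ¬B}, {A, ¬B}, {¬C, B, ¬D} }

Case D = False:
From the singleton clause (B), B = True.
From the singleton clause (¬C), C = False.
From the singleton clause (A), A = True.
Every clause now holds.

A: True; B: True; C: False; D: False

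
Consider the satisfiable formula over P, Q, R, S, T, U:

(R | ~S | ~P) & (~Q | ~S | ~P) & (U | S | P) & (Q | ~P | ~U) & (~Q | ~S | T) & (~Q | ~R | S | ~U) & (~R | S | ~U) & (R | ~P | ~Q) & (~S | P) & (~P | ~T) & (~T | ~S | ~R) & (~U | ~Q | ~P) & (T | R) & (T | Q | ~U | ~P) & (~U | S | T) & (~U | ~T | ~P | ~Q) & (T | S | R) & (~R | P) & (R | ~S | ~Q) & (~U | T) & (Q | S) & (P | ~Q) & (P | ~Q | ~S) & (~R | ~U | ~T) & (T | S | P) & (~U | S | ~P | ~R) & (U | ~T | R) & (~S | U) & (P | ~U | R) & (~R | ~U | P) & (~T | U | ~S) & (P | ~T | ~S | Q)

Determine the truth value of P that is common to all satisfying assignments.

True

Suppose P = 0.
From the singleton clause (~S), S = 0.
From the singleton clause (U), U = 1.
From the singleton clause (~R), R = 0.
Now (R) is unsatisfied and unit — conflict.
So every satisfying assignment has P = True.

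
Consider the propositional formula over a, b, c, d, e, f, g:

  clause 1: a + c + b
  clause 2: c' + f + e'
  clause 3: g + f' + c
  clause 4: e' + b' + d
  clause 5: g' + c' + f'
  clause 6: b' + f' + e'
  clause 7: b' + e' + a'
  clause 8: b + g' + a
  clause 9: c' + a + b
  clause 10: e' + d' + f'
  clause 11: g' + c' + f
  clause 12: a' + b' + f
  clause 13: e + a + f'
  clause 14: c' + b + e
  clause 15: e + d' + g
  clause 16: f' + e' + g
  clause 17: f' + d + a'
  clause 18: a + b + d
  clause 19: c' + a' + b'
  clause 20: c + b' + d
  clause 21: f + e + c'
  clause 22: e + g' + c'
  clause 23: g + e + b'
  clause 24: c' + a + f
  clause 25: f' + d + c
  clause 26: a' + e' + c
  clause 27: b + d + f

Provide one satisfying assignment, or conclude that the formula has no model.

a: 1,  b: 0,  c: 0,  d: 1,  e: 0,  f: 0,  g: 1

Try a = 1.
Try b = 0.
Try c = 0.
Unit clause (e') forces e = 0.
Try g = 1.
Try f = 0.
Unit clause (d) forces d = 1.
All clauses are satisfied.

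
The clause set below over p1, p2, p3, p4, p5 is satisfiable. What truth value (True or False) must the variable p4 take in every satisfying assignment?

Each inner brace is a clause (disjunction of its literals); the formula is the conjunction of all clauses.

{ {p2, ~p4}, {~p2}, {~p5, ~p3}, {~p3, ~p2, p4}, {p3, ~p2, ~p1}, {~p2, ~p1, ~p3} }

False

Suppose p4 = 1.
The clause (p2) is unit, so p2 = 1.
But (~p2) is also a unit clause — contradiction.
So every satisfying assignment has p4 = False.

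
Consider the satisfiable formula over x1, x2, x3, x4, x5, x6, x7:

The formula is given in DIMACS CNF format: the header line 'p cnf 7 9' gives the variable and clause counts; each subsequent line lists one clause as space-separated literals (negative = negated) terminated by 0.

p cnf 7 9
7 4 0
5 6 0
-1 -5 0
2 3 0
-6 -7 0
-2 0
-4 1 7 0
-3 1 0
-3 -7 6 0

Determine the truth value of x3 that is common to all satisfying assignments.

Suppose x3 = False.
The clause (x2) is unit, so x2 = True.
Now (¬x2) is unsatisfied and unit — conflict.
So every satisfying assignment has x3 = True.

True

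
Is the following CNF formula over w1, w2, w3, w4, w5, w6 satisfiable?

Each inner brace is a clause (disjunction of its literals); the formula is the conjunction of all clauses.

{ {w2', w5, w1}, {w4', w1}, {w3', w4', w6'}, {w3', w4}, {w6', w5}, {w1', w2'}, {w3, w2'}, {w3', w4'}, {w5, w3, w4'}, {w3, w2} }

Unsatisfiable

Case w4 = 0:
Unit clause (w3') forces w3 = 0.
Unit clause (w2') forces w2 = 0.
That conflicts with the unit clause (w2).
Backtrack on w4: now try w4 = 1.
Unit clause (w1) forces w1 = 1.
Unit clause (w2') forces w2 = 0.
Unit clause (w3') forces w3 = 0.
That conflicts with the unit clause (w3).
Neither w4 = 1 nor w4 = 0 works.
No assignment satisfies every clause.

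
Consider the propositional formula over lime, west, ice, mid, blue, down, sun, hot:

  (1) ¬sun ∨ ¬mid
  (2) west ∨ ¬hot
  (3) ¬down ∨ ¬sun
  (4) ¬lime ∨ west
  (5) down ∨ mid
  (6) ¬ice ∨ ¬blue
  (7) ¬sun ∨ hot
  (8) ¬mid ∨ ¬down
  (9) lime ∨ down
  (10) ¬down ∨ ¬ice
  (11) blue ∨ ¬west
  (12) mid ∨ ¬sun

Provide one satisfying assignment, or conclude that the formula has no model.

lime=False, west=False, ice=False, mid=False, blue=False, down=True, sun=False, hot=False

Branch on sun: set sun = False.
Branch on west: set west = False.
The clause (¬hot) is unit, so hot = False.
The clause (¬lime) is unit, so lime = False.
The clause (down) is unit, so down = True.
The clause (¬mid) is unit, so mid = False.
The clause (¬ice) is unit, so ice = False.
All clauses hold; blue can take either value.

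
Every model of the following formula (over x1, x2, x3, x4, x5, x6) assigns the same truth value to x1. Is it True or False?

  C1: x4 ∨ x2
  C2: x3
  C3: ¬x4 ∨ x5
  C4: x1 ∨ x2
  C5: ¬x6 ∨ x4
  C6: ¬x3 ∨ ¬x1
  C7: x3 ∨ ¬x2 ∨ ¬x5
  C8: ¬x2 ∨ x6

False

Suppose x1 = True.
Unit clause (x3) forces x3 = True.
Now (¬x3) is unsatisfied and unit — conflict.
So every satisfying assignment has x1 = False.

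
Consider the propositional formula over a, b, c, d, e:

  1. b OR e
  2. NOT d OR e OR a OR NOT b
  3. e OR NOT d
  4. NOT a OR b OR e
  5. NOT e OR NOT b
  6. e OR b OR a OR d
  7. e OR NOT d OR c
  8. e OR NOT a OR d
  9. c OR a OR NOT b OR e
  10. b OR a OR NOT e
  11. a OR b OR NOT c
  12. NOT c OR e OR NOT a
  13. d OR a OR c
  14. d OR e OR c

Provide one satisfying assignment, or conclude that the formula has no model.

a: true,  b: false,  c: true,  d: false,  e: true

Suppose b = false.
From the singleton clause (e), e = true.
From the singleton clause (a), a = true.
No clause remains; c, d are free.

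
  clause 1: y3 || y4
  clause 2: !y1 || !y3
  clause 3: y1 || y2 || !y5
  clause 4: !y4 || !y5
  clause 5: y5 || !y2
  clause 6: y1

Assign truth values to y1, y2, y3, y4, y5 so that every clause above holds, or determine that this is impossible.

The clause (y1) is unit, so y1 = true.
The clause (!y3) is unit, so y3 = false.
The clause (y4) is unit, so y4 = true.
The clause (!y5) is unit, so y5 = false.
The clause (!y2) is unit, so y2 = false.
All clauses are satisfied.

y1: true,  y2: false,  y3: false,  y4: true,  y5: false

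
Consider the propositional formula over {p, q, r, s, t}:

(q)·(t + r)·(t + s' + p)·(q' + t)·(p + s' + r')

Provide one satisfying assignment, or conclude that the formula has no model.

The clause (q) is unit, so q = 1.
The clause (t) is unit, so t = 1.
Branch on p: set p = 0.
Branch on s: set s = 0.
All clauses hold; r can take either value.

p: 0; q: 1; r: 1; s: 0; t: 1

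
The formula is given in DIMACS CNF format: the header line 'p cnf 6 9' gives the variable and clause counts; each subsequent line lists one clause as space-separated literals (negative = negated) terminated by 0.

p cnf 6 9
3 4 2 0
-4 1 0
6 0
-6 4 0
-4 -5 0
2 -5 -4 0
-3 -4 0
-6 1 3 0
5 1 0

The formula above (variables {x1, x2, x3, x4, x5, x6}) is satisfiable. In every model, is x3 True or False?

False

Suppose x3 = True.
The clause (x6) is unit, so x6 = True.
The clause (x4) is unit, so x4 = True.
But (¬x4) is also a unit clause — contradiction.
So every satisfying assignment has x3 = False.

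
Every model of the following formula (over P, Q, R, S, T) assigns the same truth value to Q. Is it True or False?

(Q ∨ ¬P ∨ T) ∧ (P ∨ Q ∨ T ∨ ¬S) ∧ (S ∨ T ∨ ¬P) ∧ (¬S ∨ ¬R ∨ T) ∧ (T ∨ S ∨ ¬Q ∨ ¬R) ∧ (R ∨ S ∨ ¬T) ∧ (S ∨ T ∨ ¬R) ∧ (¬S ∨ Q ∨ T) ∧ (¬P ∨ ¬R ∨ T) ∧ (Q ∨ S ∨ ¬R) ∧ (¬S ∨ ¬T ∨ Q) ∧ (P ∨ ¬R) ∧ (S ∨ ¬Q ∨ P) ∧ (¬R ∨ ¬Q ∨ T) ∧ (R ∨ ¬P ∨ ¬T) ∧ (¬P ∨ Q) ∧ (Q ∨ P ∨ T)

Suppose Q = False.
From the singleton clause (¬P), P = False.
From the singleton clause (¬R), R = False.
From the singleton clause (T), T = True.
From the singleton clause (S), S = True.
But (¬S) is also a unit clause — contradiction.
So every satisfying assignment has Q = True.

True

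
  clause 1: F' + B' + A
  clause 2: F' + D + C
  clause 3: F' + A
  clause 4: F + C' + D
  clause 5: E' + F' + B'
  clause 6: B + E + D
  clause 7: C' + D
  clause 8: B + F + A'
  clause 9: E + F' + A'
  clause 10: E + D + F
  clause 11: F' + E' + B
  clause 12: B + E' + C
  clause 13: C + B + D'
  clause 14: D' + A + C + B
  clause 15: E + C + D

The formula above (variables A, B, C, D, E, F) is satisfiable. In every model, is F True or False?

False

Suppose F = 1.
The clause (A) is unit, so A = 1.
The clause (E) is unit, so E = 1.
The clause (B') is unit, so B = 0.
But (B) is also a unit clause — contradiction.
So every satisfying assignment has F = False.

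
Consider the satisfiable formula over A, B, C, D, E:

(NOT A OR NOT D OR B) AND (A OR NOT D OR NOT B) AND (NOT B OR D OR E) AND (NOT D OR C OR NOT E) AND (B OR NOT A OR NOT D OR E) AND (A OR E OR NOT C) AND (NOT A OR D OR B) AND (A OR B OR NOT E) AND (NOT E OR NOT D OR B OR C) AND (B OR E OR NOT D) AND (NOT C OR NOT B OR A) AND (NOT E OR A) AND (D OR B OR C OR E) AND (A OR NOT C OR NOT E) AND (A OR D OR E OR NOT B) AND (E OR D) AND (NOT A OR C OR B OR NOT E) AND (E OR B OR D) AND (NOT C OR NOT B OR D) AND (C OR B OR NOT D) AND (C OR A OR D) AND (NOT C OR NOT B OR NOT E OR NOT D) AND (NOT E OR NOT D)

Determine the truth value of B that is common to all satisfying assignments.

True

Suppose B = false.
Branch on A: set A = false.
The clause (NOT E) is unit, so E = false.
The clause (NOT C) is unit, so C = false.
The clause (NOT D) is unit, so D = false.
Now (D) is unsatisfied and unit — conflict.
Backtrack on A: now try A = true.
The clause (NOT D) is unit, so D = false.
Now (D) is unsatisfied and unit — conflict.
Both values of A lead to a conflict.
So every satisfying assignment has B = True.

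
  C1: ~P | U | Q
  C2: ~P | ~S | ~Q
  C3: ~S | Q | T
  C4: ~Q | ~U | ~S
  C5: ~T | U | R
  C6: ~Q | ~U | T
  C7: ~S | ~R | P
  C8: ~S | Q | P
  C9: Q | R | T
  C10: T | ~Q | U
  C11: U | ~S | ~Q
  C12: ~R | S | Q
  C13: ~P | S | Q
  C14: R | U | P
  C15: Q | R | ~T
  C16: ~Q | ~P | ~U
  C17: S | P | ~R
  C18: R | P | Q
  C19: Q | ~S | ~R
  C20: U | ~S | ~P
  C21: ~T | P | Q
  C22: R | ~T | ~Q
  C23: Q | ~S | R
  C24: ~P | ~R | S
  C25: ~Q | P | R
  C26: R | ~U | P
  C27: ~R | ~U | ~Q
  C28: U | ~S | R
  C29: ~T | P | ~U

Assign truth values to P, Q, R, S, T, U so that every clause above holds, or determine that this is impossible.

Branch on P: set P = 0.
Branch on S: set S = 0.
(~R) alone gives R = 0.
(U) alone gives U = 1.
But (~U) is also a unit clause — contradiction.
So S must be the other value — set S = 1.
(~R) alone gives R = 0.
(Q) alone gives Q = 1.
But (~Q) is also a unit clause — contradiction.
Either choice for S ends in contradiction.
So P must be the other value — set P = 1.
Branch on U: set U = 1.
(~Q) alone gives Q = 0.
(S) alone gives S = 1.
(T) alone gives T = 1.
(R) alone gives R = 1.
But (~R) is also a unit clause — contradiction.
So U must be the other value — set U = 0.
(Q) alone gives Q = 1.
(~S) alone gives S = 0.
(T) alone gives T = 1.
(R) alone gives R = 1.
But (~R) is also a unit clause — contradiction.
Either choice for U ends in contradiction.
Either choice for P ends in contradiction.

UNSATISFIABLE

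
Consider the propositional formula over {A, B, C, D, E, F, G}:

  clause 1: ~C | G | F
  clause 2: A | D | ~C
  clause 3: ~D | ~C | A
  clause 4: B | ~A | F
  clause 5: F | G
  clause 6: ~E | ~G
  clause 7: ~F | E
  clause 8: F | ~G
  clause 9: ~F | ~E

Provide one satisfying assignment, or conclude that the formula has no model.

Case F = 1:
The clause (E) is unit, so E = 1.
Now (~E) is unsatisfied and unit — conflict.
Undo F and try F = 0.
The clause (G) is unit, so G = 1.
Now (~G) is unsatisfied and unit — conflict.
Either choice for F ends in contradiction.

UNSATISFIABLE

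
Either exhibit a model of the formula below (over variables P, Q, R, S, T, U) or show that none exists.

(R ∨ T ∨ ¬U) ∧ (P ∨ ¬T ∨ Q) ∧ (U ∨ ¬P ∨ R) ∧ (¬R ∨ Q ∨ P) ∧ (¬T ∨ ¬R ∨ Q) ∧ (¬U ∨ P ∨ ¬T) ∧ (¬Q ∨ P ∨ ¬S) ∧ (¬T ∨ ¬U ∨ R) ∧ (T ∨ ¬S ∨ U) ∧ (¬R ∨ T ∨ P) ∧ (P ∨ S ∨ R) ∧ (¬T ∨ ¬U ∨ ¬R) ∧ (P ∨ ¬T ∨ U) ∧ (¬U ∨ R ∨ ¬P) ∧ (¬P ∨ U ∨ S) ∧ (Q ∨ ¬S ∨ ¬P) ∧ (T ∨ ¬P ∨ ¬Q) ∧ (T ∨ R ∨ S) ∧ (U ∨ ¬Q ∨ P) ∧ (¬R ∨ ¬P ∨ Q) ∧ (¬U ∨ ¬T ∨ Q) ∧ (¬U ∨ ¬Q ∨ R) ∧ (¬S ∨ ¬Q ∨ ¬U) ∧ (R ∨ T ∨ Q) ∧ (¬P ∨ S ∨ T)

P ↦ True, Q ↦ True, R ↦ True, S ↦ True, T ↦ True, U ↦ False

Branch on R: set R = True.
Branch on Q: set Q = True.
Branch on P: set P = True.
From the singleton clause (T), T = True.
From the singleton clause (¬U), U = False.
From the singleton clause (S), S = True.
All clauses are satisfied.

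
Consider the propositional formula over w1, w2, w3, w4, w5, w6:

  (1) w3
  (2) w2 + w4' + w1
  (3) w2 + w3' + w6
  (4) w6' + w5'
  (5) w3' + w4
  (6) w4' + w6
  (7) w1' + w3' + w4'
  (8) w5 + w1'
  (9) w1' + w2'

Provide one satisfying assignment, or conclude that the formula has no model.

From the singleton clause (w3), w3 = 1.
From the singleton clause (w4), w4 = 1.
From the singleton clause (w6), w6 = 1.
From the singleton clause (w5'), w5 = 0.
From the singleton clause (w1'), w1 = 0.
From the singleton clause (w2), w2 = 1.
All clauses are satisfied.

w1: 0,  w2: 1,  w3: 1,  w4: 1,  w5: 0,  w6: 1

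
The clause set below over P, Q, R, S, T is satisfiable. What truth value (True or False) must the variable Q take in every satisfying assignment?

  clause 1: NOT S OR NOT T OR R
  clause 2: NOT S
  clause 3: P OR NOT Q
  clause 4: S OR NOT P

False

Suppose Q = true.
From the singleton clause (NOT S), S = false.
From the singleton clause (P), P = true.
That conflicts with the unit clause (NOT P).
So every satisfying assignment has Q = False.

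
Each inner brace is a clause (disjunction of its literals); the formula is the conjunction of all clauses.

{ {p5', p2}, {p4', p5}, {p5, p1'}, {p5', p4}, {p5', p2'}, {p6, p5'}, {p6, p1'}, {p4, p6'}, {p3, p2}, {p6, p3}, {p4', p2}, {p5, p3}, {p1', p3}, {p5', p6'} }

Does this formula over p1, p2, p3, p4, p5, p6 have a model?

Yes, satisfiable

Case p5 = 0:
Unit clause (p4') forces p4 = 0.
Unit clause (p1') forces p1 = 0.
Unit clause (p6') forces p6 = 0.
Unit clause (p3) forces p3 = 1.
No clause remains; p2 is free.
A satisfying assignment: p1: 0; p2: 0; p3: 1; p4: 0; p5: 0; p6: 0.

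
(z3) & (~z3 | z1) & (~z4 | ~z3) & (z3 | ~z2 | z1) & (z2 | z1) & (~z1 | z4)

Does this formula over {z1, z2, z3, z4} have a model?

(z3) alone gives z3 = 1.
(z1) alone gives z1 = 1.
(~z4) alone gives z4 = 0.
That conflicts with the unit clause (z4).
No assignment satisfies every clause.

No, unsatisfiable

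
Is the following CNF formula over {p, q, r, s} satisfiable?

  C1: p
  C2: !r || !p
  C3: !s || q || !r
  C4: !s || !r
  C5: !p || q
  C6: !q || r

Unit clause (p) forces p = true.
Unit clause (!r) forces r = false.
Unit clause (q) forces q = true.
Now (!q) is unsatisfied and unit — conflict.
No assignment satisfies every clause.

No, unsatisfiable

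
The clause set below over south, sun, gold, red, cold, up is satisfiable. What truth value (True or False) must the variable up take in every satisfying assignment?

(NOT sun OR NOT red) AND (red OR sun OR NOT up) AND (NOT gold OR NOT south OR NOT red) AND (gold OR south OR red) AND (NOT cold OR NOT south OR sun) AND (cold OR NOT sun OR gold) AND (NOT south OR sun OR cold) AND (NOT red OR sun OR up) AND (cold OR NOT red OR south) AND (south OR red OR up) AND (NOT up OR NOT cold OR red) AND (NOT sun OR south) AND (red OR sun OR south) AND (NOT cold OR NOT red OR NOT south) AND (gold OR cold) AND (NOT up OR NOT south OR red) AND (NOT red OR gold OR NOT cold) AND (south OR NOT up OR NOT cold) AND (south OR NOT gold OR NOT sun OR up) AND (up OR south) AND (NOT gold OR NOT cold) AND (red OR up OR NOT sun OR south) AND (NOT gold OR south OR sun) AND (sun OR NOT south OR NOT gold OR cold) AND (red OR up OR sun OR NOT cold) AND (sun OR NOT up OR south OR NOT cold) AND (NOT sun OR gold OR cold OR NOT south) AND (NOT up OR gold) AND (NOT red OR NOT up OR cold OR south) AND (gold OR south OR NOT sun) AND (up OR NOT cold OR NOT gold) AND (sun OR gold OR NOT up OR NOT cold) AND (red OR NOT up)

False

Suppose up = true.
The clause (gold) is unit, so gold = true.
The clause (NOT cold) is unit, so cold = false.
The clause (red) is unit, so red = true.
The clause (NOT sun) is unit, so sun = false.
The clause (NOT south) is unit, so south = false.
But (south) is also a unit clause — contradiction.
So every satisfying assignment has up = False.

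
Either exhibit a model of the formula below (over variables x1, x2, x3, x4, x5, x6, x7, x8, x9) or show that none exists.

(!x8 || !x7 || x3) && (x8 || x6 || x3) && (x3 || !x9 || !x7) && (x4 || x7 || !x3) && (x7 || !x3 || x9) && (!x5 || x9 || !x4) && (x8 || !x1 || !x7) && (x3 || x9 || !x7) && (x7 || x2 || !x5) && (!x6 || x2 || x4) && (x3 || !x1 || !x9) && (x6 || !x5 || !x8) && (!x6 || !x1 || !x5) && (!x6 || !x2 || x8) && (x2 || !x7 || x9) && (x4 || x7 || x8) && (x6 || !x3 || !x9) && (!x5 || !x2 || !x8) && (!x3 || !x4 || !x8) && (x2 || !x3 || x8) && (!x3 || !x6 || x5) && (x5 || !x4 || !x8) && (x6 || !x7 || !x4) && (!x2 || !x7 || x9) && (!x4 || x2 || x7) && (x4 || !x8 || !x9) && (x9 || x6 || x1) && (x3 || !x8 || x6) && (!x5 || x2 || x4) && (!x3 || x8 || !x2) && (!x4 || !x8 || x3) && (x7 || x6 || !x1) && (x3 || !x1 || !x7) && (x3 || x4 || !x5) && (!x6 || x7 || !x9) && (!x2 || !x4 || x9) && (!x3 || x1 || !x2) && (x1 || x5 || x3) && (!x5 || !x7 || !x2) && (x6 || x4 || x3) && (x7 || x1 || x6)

x1: true; x2: true; x3: false; x4: false; x5: false; x6: true; x7: false; x8: true; x9: false

Case x8 = true:
Case x7 = false:
Case x4 = false:
Unit clause (!x3) forces x3 = false.
Unit clause (!x9) forces x9 = false.
Unit clause (x6) forces x6 = true.
Unit clause (x2) forces x2 = true.
Unit clause (!x5) forces x5 = false.
Unit clause (x1) forces x1 = true.
All clauses are satisfied.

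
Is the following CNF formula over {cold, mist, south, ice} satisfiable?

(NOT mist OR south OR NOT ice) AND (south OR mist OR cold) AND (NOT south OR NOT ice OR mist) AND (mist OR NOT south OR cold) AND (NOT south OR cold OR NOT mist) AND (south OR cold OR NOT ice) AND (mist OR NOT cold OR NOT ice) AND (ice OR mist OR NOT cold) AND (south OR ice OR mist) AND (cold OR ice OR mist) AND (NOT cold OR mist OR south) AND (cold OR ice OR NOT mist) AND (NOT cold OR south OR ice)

Suppose mist = true.
Suppose south = true.
The clause (cold) is unit, so cold = true.
All clauses hold; ice can take either value.
A satisfying assignment: cold=true, mist=true, south=true, ice=false.

Yes, satisfiable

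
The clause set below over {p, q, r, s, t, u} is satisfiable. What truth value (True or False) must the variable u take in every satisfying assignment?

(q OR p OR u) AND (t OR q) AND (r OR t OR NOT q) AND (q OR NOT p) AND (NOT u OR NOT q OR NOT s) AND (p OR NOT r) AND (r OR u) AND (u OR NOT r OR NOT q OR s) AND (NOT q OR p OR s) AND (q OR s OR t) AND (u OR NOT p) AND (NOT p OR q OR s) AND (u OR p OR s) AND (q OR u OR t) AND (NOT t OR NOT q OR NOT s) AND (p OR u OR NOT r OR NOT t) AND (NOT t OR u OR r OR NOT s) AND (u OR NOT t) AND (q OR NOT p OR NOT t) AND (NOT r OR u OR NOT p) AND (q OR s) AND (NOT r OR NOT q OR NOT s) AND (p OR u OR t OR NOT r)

Suppose u = false.
The clause (r) is unit, so r = true.
The clause (p) is unit, so p = true.
That conflicts with the unit clause (NOT p).
So every satisfying assignment has u = True.

True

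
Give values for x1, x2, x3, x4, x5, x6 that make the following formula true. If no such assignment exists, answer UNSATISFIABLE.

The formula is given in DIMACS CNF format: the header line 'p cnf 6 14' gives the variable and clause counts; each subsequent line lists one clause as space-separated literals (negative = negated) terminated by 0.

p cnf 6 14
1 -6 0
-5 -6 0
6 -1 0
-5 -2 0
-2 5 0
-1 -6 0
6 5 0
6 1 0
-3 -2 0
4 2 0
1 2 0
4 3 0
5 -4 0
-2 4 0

Case x1 = True:
From the singleton clause (x6), x6 = True.
Now (¬x6) is unsatisfied and unit — conflict.
That branch fails; take x1 = False instead.
From the singleton clause (¬x6), x6 = False.
Now (x6) is unsatisfied and unit — conflict.
Neither x1 = True nor x1 = False works.

UNSATISFIABLE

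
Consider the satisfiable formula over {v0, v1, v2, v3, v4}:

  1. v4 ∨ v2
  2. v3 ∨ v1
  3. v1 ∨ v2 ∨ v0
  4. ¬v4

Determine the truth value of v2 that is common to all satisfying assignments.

Suppose v2 = False.
Unit clause (v4) forces v4 = True.
But (¬v4) is also a unit clause — contradiction.
So every satisfying assignment has v2 = True.

True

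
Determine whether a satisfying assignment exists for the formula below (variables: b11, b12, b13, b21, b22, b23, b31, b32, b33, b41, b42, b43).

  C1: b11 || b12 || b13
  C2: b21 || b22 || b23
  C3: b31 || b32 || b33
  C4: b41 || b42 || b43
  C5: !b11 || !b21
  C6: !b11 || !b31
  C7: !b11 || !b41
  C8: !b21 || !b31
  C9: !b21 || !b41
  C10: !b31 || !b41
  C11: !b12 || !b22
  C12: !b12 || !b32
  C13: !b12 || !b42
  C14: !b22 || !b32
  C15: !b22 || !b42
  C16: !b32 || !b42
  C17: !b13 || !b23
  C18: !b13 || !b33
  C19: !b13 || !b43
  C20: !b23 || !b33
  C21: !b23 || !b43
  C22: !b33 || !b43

Unsatisfiable

Branch on b11: set b11 = false.
Branch on b12: set b12 = true.
The clause (!b22) is unit, so b22 = false.
The clause (!b32) is unit, so b32 = false.
The clause (!b42) is unit, so b42 = false.
Branch on b21: set b21 = true.
The clause (!b31) is unit, so b31 = false.
The clause (b33) is unit, so b33 = true.
The clause (!b41) is unit, so b41 = false.
The clause (b43) is unit, so b43 = true.
That conflicts with the unit clause (!b43).
So b21 must be the other value — set b21 = false.
The clause (b23) is unit, so b23 = true.
The clause (!b13) is unit, so b13 = false.
The clause (!b33) is unit, so b33 = false.
The clause (b31) is unit, so b31 = true.
The clause (!b41) is unit, so b41 = false.
The clause (b43) is unit, so b43 = true.
That conflicts with the unit clause (!b43).
Neither b21 = true nor b21 = false works.
So b12 must be the other value — set b12 = false.
The clause (b13) is unit, so b13 = true.
The clause (!b23) is unit, so b23 = false.
The clause (!b33) is unit, so b33 = false.
The clause (!b43) is unit, so b43 = false.
Branch on b21: set b21 = true.
The clause (!b31) is unit, so b31 = false.
The clause (b32) is unit, so b32 = true.
The clause (!b41) is unit, so b41 = false.
The clause (b42) is unit, so b42 = true.
That conflicts with the unit clause (!b42).
So b21 must be the other value — set b21 = false.
The clause (b22) is unit, so b22 = true.
The clause (!b32) is unit, so b32 = false.
The clause (b31) is unit, so b31 = true.
The clause (!b41) is unit, so b41 = false.
The clause (b42) is unit, so b42 = true.
That conflicts with the unit clause (!b42).
Neither b21 = true nor b21 = false works.
Neither b12 = true nor b12 = false works.
So b11 must be the other value — set b11 = true.
The clause (!b21) is unit, so b21 = false.
The clause (!b31) is unit, so b31 = false.
The clause (!b41) is unit, so b41 = false.
Branch on b22: set b22 = true.
The clause (!b12) is unit, so b12 = false.
The clause (!b32) is unit, so b32 = false.
The clause (b33) is unit, so b33 = true.
The clause (!b42) is unit, so b42 = false.
The clause (b43) is unit, so b43 = true.
That conflicts with the unit clause (!b43).
So b22 must be the other value — set b22 = false.
The clause (b23) is unit, so b23 = true.
The clause (!b13) is unit, so b13 = false.
The clause (!b33) is unit, so b33 = false.
The clause (b32) is unit, so b32 = true.
The clause (!b12) is unit, so b12 = false.
The clause (!b42) is unit, so b42 = false.
The clause (b43) is unit, so b43 = true.
That conflicts with the unit clause (!b43).
Neither b22 = true nor b22 = false works.
Neither b11 = true nor b11 = false works.
No assignment satisfies every clause.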